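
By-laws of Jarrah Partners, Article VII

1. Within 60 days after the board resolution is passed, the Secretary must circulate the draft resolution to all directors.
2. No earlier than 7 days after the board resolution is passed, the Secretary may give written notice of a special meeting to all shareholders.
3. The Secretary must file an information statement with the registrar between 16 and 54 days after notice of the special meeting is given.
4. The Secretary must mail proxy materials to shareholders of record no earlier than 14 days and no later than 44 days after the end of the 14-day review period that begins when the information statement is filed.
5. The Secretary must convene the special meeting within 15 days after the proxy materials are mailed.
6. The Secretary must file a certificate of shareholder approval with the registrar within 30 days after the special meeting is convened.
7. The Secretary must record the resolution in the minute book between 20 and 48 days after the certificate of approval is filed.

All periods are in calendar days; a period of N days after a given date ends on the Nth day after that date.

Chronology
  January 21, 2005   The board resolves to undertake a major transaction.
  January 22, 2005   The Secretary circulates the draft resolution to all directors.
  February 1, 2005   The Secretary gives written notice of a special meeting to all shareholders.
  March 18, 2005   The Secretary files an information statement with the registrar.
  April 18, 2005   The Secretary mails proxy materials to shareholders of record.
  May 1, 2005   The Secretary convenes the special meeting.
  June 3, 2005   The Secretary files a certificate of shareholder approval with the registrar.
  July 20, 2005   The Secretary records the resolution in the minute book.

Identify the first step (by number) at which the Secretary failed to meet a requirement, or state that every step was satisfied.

Step 1 — counting 60 days from January 21, 2005 (when the board resolution is passed) gives a deadline of March 22, 2005; completed January 22, 2005, before the deadline.
Step 2 — must wait 7 days from January 21, 2005 (when the board resolution is passed), so not before January 28, 2005; done February 1, 2005 — permitted.
Step 3 — 16 and 54 days from February 1, 2005 (when notice of the special meeting is given) are February 17, 2005 and March 27, 2005 respectively; March 18, 2005 falls inside that range.
Step 4 — 14 and 44 days from April 1, 2005 (end of the 14-day review period, which began when the information statement is filed on March 18, 2005) are April 15, 2005 and May 15, 2005 respectively; done April 18, 2005 — within the window.
Step 5 — counting 15 days from April 18, 2005 (when the proxy materials are mailed) gives a deadline of May 3, 2005; May 1, 2005 is within that limit.
Step 6 — counting 30 days from May 1, 2005 (when the special meeting is convened) gives a deadline of May 31, 2005; June 3, 2005 misses that deadline by 3 days.
That is the first point of non-compliance.

Step 6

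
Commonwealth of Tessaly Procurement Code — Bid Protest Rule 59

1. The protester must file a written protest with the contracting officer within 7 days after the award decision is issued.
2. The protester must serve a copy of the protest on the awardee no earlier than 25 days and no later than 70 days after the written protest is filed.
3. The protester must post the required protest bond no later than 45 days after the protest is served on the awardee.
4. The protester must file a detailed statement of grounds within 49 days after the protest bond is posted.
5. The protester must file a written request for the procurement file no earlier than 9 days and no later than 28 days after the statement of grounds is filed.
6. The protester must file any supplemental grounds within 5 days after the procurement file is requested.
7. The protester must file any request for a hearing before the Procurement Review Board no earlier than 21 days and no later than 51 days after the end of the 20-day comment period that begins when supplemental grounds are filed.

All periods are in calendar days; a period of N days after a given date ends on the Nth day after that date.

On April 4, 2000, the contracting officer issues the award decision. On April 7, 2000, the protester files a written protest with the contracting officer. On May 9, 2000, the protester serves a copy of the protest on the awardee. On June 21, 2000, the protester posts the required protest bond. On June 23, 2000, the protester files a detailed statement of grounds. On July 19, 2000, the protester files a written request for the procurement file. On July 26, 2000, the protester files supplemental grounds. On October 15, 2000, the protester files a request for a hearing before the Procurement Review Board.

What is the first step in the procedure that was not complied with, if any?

Step 6

Step 1 — counting 7 days from April 4, 2000 (when the award decision is issued) gives a deadline of April 11, 2000; completed April 7, 2000, before the deadline.
Step 2 — 25 and 70 days from April 7, 2000 (when the written protest is filed) are May 2, 2000 and June 16, 2000 respectively; May 9, 2000 falls inside that range.
Step 3 — counting 45 days from May 9, 2000 (when the protest is served on the awardee) gives a deadline of June 23, 2000; done June 21, 2000 — timely.
Step 4 — counting 49 days from June 21, 2000 (when the protest bond is posted) gives a deadline of August 9, 2000; June 23, 2000 is within that limit.
Step 5 — 9 and 28 days from June 23, 2000 (when the statement of grounds is filed) are July 2, 2000 and July 21, 2000 respectively; done July 19, 2000 — within the window.
Step 6 — counting 5 days from July 19, 2000 (when the procurement file is requested) gives a deadline of July 24, 2000; not done until July 26, 2000, 2 days after the deadline.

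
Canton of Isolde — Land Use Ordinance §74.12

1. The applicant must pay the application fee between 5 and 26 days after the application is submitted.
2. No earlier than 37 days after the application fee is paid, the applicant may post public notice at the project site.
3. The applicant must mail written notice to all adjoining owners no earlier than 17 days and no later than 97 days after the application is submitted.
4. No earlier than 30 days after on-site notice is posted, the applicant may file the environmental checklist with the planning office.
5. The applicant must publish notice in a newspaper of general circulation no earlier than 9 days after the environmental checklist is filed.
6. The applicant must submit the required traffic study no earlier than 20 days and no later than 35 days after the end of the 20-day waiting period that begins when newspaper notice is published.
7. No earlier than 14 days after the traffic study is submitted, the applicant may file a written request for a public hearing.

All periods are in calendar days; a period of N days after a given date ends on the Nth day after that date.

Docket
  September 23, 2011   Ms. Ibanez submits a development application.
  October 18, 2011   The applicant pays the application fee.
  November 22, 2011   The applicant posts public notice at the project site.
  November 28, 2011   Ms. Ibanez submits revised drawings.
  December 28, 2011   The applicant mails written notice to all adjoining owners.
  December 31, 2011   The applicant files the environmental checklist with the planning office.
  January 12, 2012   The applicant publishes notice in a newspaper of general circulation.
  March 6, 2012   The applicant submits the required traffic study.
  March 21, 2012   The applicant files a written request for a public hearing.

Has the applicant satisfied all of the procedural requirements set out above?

(1) the permitted window runs from September 23, 2011 + 5 = September 28, 2011 to September 23, 2011 + 26 = October 19, 2011; done October 18, 2011, which is between those dates.
(2) permitted from October 18, 2011 + 37 days = November 24, 2011 onward; acted on November 22, 2011, 2 days prematurely.

No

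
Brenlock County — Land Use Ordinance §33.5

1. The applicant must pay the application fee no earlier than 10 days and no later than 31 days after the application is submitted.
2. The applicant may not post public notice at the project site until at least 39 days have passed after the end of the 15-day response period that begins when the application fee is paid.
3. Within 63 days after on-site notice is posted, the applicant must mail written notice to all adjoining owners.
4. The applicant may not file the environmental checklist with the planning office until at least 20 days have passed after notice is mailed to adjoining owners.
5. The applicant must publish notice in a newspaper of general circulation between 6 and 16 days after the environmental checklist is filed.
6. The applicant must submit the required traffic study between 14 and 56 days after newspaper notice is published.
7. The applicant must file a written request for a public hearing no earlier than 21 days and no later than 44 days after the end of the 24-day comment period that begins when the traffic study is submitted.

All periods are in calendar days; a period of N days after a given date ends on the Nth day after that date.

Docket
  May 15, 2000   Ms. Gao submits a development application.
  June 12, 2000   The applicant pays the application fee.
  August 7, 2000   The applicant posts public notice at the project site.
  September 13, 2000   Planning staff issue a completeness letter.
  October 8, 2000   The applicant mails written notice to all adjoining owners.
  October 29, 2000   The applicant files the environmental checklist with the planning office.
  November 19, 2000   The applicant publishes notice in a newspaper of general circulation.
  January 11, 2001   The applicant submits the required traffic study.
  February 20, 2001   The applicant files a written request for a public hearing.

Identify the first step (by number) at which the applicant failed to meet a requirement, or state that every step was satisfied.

Step 5

Step 1: the window is 10–31 days after May 15, 2000 (when the application is submitted), so May 25, 2000 through June 15, 2000; done June 12, 2000, which is between those dates.
Step 2: the earliest permitted date is 39 days after June 27, 2000 (end of the 15-day response period, which began when the application fee is paid on June 12, 2000), i.e. August 5, 2000; done August 7, 2000 — permitted.
Step 3: 63 days after August 7, 2000 (when on-site notice is posted) is October 9, 2000; done October 8, 2000 — timely.
Step 4: the earliest permitted date is 20 days after October 8, 2000 (when notice is mailed to adjoining owners), i.e. October 28, 2000; October 29, 2000 is on or after that date.
Step 5: the window is 6–16 days after October 29, 2000 (when the environmental checklist is filed), so November 4, 2000 through November 14, 2000; done November 19, 2000 — 5 days after the window closed.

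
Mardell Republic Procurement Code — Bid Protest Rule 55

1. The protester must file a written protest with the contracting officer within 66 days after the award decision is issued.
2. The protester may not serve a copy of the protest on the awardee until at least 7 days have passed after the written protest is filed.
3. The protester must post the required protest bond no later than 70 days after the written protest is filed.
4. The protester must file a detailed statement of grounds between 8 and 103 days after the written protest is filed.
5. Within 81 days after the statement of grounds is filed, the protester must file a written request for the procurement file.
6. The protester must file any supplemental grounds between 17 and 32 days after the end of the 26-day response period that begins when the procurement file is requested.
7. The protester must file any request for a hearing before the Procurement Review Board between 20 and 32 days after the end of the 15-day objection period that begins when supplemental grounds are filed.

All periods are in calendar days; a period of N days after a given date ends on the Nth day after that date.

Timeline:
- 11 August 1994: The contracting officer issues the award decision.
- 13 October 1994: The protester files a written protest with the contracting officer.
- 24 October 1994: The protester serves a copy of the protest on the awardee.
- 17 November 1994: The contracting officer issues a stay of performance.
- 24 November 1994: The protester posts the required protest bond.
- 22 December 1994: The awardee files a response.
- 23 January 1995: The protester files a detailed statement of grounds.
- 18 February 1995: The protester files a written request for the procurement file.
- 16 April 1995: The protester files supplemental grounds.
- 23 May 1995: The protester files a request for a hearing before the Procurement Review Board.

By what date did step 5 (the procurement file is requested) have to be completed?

14 April 1995

Step 5 runs from 23 January 1995, when the statement of grounds is filed. 81 days after 23 January 1995 is 14 April 1995.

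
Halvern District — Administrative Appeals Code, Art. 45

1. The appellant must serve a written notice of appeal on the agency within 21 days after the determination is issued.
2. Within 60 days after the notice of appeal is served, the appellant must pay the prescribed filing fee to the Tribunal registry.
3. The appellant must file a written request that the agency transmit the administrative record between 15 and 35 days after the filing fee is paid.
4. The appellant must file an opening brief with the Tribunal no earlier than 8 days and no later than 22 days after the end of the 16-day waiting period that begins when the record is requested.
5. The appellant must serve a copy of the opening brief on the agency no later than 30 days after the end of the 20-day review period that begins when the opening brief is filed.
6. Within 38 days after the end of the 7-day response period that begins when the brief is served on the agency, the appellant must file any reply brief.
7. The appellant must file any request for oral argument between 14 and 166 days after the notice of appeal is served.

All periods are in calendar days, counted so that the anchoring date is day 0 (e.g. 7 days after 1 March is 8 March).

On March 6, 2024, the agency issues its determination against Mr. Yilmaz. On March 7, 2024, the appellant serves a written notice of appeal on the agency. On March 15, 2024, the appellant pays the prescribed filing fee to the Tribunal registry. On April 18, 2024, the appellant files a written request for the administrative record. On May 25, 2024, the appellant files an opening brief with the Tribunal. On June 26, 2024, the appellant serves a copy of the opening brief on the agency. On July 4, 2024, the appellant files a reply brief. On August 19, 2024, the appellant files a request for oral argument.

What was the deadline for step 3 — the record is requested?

April 19, 2024

Step 3 runs from March 15, 2024, when the filing fee is paid. The window is 15–35 days after March 15, 2024; it closes on April 19, 2024.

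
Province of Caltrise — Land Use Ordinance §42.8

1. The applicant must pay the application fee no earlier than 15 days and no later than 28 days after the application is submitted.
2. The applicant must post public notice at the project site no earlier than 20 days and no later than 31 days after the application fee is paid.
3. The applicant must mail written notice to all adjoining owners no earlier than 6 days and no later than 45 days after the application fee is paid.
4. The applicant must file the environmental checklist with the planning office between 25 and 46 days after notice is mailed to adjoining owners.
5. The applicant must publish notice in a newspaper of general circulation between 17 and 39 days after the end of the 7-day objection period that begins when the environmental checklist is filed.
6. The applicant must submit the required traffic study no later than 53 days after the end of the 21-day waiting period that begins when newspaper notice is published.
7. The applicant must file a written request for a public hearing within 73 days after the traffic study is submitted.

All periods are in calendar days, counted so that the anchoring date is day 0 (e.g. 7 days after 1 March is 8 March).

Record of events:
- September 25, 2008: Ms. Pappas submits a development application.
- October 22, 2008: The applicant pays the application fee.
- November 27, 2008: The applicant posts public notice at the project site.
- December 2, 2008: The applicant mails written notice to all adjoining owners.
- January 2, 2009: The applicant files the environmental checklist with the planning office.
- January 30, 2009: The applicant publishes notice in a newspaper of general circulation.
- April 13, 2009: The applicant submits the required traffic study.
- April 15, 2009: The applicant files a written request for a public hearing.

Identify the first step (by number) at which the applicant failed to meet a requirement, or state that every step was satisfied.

Step 2

Step 1 — 15 and 28 days from September 25, 2008 (when the application is submitted) are October 10, 2008 and October 23, 2008 respectively; October 22, 2008 falls inside that range.
Step 2 — 20 and 31 days from October 22, 2008 (when the application fee is paid) are November 11, 2008 and November 22, 2008 respectively; November 27, 2008 is 5 days past the end of the window.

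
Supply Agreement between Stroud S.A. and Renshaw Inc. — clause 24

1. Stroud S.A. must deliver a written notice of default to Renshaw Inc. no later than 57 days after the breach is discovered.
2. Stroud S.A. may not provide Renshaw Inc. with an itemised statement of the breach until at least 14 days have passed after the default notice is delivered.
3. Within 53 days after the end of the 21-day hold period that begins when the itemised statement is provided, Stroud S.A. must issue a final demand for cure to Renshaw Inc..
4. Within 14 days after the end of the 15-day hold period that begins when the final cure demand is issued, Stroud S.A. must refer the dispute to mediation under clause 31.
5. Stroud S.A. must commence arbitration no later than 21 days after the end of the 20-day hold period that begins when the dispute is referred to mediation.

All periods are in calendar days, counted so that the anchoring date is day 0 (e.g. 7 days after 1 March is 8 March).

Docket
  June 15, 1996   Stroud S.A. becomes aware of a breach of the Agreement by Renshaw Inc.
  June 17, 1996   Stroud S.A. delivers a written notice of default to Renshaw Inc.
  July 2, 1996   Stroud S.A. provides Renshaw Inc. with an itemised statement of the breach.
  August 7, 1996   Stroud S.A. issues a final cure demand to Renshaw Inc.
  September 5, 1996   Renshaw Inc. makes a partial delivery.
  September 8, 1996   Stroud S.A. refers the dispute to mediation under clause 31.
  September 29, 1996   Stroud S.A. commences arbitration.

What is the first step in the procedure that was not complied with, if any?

Step 4

Step 1 — counting 57 days from June 15, 1996 (when the breach is discovered) gives a deadline of August 11, 1996; done June 17, 1996 — timely.
Step 2 — must wait 14 days from June 17, 1996 (when the default notice is delivered), so not before July 1, 1996; July 2, 1996 is on or after that date.
Step 3 — counting 53 days from July 23, 1996 (end of the 21-day hold period, which began when the itemised statement is provided on July 2, 1996) gives a deadline of September 14, 1996; August 7, 1996 is within that limit.
Step 4 — counting 14 days from August 22, 1996 (end of the 15-day hold period, which began when the final cure demand is issued on August 7, 1996) gives a deadline of September 5, 1996; September 8, 1996 misses that deadline by 3 days.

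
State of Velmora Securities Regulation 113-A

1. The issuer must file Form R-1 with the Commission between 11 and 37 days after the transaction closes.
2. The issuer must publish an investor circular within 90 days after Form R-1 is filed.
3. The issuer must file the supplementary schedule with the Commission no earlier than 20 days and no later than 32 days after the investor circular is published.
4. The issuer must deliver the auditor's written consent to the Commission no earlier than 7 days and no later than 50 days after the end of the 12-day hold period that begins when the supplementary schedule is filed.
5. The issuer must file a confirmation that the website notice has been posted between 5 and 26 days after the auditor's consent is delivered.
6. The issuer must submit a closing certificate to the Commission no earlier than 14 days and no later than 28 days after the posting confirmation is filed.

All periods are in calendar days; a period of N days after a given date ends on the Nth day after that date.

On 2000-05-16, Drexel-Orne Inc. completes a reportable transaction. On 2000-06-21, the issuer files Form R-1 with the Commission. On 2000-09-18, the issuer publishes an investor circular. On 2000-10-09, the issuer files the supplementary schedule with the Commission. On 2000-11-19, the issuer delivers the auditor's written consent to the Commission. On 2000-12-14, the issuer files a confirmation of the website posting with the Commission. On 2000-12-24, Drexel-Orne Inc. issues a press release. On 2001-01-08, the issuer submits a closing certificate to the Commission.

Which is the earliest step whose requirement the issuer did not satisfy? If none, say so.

None — every step was satisfied

(1) the permitted window runs from 2000-05-16 + 11 = 2000-05-27 to 2000-05-16 + 37 = 2000-06-22; 2000-06-21 falls inside that range.
(2) due by 2000-06-21 + 90 days = 2000-09-19; 2000-09-18 is within that limit.
(3) the permitted window runs from 2000-09-18 + 20 = 2000-10-08 to 2000-09-18 + 32 = 2000-10-20; 2000-10-09 falls inside that range.
(4) the permitted window runs from 2000-10-21 + 7 = 2000-10-28 to 2000-10-21 + 50 = 2000-12-10; 2000-11-19 falls inside that range.
(5) the permitted window runs from 2000-11-19 + 5 = 2000-11-24 to 2000-11-19 + 26 = 2000-12-15; done 2000-12-14, which is between those dates.
(6) the permitted window runs from 2000-12-14 + 14 = 2000-12-28 to 2000-12-14 + 28 = 2001-01-11; done 2001-01-08, which is between those dates.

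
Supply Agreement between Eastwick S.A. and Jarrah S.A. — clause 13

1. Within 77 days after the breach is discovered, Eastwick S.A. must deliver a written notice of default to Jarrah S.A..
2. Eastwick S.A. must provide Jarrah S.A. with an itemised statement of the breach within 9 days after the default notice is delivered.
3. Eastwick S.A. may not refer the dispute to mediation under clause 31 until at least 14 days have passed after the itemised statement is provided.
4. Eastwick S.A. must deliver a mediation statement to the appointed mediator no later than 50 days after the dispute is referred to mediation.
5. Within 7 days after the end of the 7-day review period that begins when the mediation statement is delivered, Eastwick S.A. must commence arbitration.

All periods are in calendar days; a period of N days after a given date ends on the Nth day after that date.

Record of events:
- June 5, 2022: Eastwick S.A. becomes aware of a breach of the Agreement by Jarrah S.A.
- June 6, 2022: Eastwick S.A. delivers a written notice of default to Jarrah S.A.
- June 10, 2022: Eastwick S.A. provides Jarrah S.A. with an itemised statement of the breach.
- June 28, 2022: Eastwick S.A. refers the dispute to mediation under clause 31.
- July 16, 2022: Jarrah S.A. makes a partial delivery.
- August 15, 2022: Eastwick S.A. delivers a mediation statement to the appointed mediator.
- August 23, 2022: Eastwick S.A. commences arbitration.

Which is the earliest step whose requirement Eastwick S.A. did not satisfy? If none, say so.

(1) due by June 5, 2022 + 77 days = August 21, 2022; June 6, 2022 is within that limit.
(2) due by June 6, 2022 + 9 days = June 15, 2022; completed June 10, 2022, before the deadline.
(3) permitted from June 10, 2022 + 14 days = June 24, 2022 onward; done June 28, 2022 — permitted.
(4) due by June 28, 2022 + 50 days = August 17, 2022; completed August 15, 2022, before the deadline.
(5) due by August 22, 2022 + 7 days = August 29, 2022; done August 23, 2022 — timely.

None — every step was satisfied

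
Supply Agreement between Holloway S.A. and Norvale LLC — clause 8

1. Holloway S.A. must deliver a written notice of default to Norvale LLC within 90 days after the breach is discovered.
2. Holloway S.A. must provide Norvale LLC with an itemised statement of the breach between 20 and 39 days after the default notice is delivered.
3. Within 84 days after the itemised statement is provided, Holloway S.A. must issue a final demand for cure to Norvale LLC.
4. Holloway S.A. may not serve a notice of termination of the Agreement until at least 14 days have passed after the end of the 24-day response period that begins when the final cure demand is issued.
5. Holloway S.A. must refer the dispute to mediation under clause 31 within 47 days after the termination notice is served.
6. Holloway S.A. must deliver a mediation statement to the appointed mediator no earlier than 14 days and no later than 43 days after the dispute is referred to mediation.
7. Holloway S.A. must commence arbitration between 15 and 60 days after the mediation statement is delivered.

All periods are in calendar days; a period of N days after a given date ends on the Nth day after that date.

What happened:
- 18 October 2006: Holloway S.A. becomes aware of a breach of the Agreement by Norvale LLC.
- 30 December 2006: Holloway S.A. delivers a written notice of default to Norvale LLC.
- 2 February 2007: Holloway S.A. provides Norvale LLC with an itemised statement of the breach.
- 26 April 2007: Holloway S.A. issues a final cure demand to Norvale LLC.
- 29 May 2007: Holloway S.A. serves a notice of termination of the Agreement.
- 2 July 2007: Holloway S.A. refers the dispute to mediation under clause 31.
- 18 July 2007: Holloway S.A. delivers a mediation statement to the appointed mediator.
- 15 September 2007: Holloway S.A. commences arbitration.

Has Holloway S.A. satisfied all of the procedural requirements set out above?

(1) due by 18 October 2006 + 90 days = 16 January 2007; done 30 December 2006 — timely.
(2) the permitted window runs from 30 December 2006 + 20 = 19 January 2007 to 30 December 2006 + 39 = 7 February 2007; done 2 February 2007 — within the window.
(3) due by 2 February 2007 + 84 days = 27 April 2007; 26 April 2007 is within that limit.
(4) permitted from 20 May 2007 + 14 days = 3 June 2007 onward; 29 May 2007 is 5 days before the earliest permitted date.
Later steps need not be reached.

No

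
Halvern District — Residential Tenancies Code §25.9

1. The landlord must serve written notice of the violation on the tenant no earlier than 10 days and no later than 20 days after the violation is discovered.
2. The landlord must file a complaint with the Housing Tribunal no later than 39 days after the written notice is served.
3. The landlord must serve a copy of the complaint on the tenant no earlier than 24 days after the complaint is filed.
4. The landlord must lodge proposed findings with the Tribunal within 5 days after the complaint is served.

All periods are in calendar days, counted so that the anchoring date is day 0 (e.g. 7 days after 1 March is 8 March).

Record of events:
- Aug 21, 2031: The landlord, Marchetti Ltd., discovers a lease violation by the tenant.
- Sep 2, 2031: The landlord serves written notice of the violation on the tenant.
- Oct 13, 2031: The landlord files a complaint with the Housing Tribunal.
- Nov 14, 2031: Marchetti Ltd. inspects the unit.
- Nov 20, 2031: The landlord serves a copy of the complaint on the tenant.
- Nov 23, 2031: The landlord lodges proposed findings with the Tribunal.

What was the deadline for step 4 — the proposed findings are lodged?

Step 4 runs from Nov 20, 2031, when the complaint is served. 5 days after Nov 20, 2031 is Nov 25, 2031.

Nov 25, 2031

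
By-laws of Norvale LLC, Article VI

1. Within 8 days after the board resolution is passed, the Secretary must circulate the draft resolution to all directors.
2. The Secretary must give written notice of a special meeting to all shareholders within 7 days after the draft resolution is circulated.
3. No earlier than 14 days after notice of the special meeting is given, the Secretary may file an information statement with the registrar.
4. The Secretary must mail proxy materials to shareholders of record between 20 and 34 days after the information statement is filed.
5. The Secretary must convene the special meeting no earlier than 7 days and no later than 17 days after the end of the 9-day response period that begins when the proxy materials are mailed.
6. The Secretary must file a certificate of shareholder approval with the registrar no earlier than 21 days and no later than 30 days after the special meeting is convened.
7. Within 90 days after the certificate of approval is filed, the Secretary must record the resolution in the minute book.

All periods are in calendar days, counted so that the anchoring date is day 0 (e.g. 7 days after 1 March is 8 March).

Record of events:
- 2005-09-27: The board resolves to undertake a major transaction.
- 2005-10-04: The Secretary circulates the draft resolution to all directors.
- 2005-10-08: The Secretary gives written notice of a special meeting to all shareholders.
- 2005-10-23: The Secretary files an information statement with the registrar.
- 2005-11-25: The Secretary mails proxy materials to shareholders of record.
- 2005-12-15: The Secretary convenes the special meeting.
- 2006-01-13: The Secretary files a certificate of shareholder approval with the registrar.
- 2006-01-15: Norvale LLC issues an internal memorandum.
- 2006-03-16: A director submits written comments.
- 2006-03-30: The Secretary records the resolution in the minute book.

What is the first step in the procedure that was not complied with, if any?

None — every step was satisfied

Step 1: 8 days after 2005-09-27 (when the board resolution is passed) is 2005-10-05; completed 2005-10-04, before the deadline.
Step 2: 7 days after 2005-10-04 (when the draft resolution is circulated) is 2005-10-11; completed 2005-10-08, before the deadline.
Step 3: the earliest permitted date is 14 days after 2005-10-08 (when notice of the special meeting is given), i.e. 2005-10-22; 2005-10-23 is on or after that date.
Step 4: the window is 20–34 days after 2005-10-23 (when the information statement is filed), so 2005-11-12 through 2005-11-26; 2005-11-25 falls inside that range.
Step 5: the window is 7–17 days after 2005-12-04 (end of the 9-day response period, which began when the proxy materials are mailed on 2005-11-25), so 2005-12-11 through 2005-12-21; 2005-12-15 falls inside that range.
Step 6: the window is 21–30 days after 2005-12-15 (when the special meeting is convened), so 2006-01-05 through 2006-01-14; done 2006-01-13, which is between those dates.
Step 7: 90 days after 2006-01-13 (when the certificate of approval is filed) is 2006-04-13; done 2006-03-30 — timely.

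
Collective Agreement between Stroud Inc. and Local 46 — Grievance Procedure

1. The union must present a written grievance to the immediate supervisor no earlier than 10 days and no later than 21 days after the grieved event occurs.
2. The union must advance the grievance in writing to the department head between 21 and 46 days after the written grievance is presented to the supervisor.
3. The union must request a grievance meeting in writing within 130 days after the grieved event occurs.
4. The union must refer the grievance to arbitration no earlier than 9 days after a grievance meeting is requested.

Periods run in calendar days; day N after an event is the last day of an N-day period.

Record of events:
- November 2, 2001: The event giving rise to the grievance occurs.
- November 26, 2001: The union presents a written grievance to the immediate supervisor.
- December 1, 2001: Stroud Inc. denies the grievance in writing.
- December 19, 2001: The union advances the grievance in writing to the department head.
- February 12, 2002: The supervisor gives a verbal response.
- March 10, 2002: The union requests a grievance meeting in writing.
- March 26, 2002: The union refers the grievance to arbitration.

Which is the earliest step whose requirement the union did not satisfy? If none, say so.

Step 1 — 10 and 21 days from November 2, 2001 (when the grieved event occurs) are November 12, 2001 and November 23, 2001 respectively; November 26, 2001 is 3 days past the end of the window.

Step 1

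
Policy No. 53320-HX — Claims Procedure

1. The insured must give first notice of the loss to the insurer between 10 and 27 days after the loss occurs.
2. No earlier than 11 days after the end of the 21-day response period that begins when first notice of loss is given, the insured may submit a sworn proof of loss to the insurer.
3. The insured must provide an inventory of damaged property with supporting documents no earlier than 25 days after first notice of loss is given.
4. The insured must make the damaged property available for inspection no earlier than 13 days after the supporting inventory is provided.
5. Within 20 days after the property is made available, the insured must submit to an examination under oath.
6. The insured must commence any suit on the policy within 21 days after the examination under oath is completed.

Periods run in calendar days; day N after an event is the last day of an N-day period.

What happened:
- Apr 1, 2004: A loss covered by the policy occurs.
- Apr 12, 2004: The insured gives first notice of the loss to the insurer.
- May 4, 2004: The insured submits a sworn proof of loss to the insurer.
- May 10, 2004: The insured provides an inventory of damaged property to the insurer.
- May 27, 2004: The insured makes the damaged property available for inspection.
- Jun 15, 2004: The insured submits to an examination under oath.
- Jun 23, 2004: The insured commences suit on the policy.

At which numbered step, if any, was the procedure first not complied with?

(1) the permitted window runs from Apr 1, 2004 + 10 = Apr 11, 2004 to Apr 1, 2004 + 27 = Apr 28, 2004; Apr 12, 2004 falls inside that range.
(2) permitted from May 3, 2004 + 11 days = May 14, 2004 onward; acted on May 4, 2004, 10 days prematurely.

Step 2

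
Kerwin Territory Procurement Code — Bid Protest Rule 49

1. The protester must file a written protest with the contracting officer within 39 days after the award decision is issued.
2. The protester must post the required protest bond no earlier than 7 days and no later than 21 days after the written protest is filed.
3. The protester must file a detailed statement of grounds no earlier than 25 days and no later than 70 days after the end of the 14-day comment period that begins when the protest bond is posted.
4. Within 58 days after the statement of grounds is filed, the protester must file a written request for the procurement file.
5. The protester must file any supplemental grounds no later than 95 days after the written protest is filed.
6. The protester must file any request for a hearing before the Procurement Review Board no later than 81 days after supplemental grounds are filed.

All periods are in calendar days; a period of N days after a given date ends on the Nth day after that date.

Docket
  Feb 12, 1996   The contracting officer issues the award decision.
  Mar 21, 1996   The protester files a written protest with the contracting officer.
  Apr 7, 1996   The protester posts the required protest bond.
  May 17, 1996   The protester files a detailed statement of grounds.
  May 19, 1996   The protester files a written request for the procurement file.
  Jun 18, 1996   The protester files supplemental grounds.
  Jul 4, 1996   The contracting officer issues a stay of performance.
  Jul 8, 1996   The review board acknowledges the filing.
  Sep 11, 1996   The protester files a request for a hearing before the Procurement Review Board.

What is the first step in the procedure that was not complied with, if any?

Step 6

Step 1: 39 days after Feb 12, 1996 (when the award decision is issued) is Mar 22, 1996; completed Mar 21, 1996, before the deadline.
Step 2: the window is 7–21 days after Mar 21, 1996 (when the written protest is filed), so Mar 28, 1996 through Apr 11, 1996; done Apr 7, 1996, which is between those dates.
Step 3: the window is 25–70 days after Apr 21, 1996 (end of the 14-day comment period, which began when the protest bond is posted on Apr 7, 1996), so May 16, 1996 through Jun 30, 1996; May 17, 1996 falls inside that range.
Step 4: 58 days after May 17, 1996 (when the statement of grounds is filed) is Jul 14, 1996; completed May 19, 1996, before the deadline.
Step 5: 95 days after Mar 21, 1996 (when the written protest is filed) is Jun 24, 1996; done Jun 18, 1996 — timely.
Step 6: 81 days after Jun 18, 1996 (when supplemental grounds are filed) is Sep 7, 1996; Sep 11, 1996 misses that deadline by 4 days.
That is the first point of non-compliance.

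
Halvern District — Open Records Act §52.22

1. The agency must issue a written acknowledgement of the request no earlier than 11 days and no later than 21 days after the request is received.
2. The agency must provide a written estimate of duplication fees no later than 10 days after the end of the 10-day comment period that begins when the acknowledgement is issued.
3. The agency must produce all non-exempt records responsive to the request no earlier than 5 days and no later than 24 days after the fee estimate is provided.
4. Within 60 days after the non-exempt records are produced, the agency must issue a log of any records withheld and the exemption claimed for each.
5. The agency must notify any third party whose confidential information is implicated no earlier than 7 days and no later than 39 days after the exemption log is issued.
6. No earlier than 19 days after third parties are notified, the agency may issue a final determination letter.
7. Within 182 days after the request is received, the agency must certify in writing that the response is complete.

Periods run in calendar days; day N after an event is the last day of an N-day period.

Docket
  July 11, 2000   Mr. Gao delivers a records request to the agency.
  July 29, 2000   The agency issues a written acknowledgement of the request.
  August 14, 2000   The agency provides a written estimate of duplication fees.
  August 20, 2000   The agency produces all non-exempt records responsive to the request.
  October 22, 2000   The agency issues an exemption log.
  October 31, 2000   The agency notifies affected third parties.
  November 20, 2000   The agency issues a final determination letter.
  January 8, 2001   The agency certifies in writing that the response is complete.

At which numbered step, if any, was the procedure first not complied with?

Step 4

Step 1 — 11 and 21 days from July 11, 2000 (when the request is received) are July 22, 2000 and August 1, 2000 respectively; done July 29, 2000 — within the window.
Step 2 — counting 10 days from August 8, 2000 (end of the 10-day comment period, which began when the acknowledgement is issued on July 29, 2000) gives a deadline of August 18, 2000; August 14, 2000 is within that limit.
Step 3 — 5 and 24 days from August 14, 2000 (when the fee estimate is provided) are August 19, 2000 and September 7, 2000 respectively; done August 20, 2000 — within the window.
Step 4 — counting 60 days from August 20, 2000 (when the non-exempt records are produced) gives a deadline of October 19, 2000; not done until October 22, 2000, 3 days after the deadline.
Later steps need not be reached.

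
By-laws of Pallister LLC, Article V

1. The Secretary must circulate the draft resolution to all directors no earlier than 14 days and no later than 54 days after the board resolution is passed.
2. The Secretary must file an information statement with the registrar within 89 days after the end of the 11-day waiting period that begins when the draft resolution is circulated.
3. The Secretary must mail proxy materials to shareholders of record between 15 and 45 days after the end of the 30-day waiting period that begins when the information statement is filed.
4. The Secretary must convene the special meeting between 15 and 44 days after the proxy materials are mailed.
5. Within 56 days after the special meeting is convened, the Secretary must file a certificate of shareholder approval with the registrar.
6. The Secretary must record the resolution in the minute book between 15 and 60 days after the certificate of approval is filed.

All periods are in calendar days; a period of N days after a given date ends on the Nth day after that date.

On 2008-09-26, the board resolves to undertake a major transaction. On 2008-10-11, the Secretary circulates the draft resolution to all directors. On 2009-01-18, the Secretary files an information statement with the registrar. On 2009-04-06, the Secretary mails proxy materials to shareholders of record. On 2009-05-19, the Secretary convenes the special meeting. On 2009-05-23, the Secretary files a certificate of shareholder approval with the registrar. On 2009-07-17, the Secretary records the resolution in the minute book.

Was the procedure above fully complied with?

(1) the permitted window runs from 2008-09-26 + 14 = 2008-10-10 to 2008-09-26 + 54 = 2008-11-19; 2008-10-11 falls inside that range.
(2) due by 2008-10-22 + 89 days = 2009-01-19; done 2009-01-18 — timely.
(3) the permitted window runs from 2009-02-17 + 15 = 2009-03-04 to 2009-02-17 + 45 = 2009-04-03; 2009-04-06 is 3 days past the end of the window.
No need to go further; step 3 was not satisfied.

No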